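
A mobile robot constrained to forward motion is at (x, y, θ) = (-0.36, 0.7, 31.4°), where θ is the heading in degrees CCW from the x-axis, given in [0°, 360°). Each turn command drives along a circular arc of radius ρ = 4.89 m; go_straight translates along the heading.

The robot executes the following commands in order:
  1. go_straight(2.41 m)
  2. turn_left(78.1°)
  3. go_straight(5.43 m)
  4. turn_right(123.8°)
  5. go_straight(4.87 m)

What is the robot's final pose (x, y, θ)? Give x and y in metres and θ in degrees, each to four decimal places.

(12.4827, 18.0483, 345.7000°)

set_pose: (x, y, θ) = (-0.3600, 0.7000, 31.4000°), ρ = 4.89
go_straight(2.41): x += 2.41·cos θ, y += 2.41·sin θ → (1.6971, 1.9556, 31.4000°)
turn_left(78.1°): centre at ρ to the left, rotate +78.1° → (3.7588, 7.7618, 109.5000°)
go_straight(5.43): x += 5.43·cos θ, y += 5.43·sin θ → (1.9463, 12.8804, 109.5000°)
turn_right(123.8°): centre at ρ to the right, rotate −123.8° → (7.7636, 19.2512, -14.3000° ≡ 345.7000°)
go_straight(4.87): x += 4.87·cos θ, y += 4.87·sin θ → (12.4827, 18.0483, 345.7000°)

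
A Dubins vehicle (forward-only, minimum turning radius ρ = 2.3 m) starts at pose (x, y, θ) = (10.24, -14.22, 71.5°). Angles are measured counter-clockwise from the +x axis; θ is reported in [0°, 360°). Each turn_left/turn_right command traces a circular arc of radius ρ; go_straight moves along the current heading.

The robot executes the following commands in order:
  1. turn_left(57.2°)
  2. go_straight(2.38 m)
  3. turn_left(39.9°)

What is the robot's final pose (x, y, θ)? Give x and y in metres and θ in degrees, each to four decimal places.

set_pose: (x, y, θ) = (10.2400, -14.2200, 71.5000°), ρ = 2.3
turn_left(57.2°): centre at ρ to the left, rotate +57.2° → (9.8538, -12.0521, 128.7000°)
go_straight(2.38): x += 2.38·cos θ, y += 2.38·sin θ → (8.3658, -10.1947, 128.7000°)
turn_left(39.9°): centre at ρ to the left, rotate +39.9° → (7.0254, -9.3782, 168.6000°)

(7.0254, -9.3782, 168.6000°)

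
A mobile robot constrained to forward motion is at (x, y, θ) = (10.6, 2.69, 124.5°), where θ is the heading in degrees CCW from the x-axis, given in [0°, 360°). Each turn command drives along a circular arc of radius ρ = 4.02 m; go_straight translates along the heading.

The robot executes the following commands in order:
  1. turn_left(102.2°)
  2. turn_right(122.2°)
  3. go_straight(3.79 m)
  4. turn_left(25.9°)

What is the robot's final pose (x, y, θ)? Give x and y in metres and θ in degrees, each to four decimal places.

set_pose: (x, y, θ) = (10.6000, 2.6900, 124.5000°), ρ = 4.02
turn_left(102.2°): centre at ρ to the left, rotate +102.2° → (4.3614, 3.1700, 226.7000°)
turn_right(122.2°): centre at ρ to the right, rotate −122.2° → (-2.4562, 4.9205, 104.5000°)
go_straight(3.79): x += 3.79·cos θ, y += 3.79·sin θ → (-3.4052, 8.5898, 104.5000°)
turn_left(25.9°): centre at ρ to the left, rotate +25.9° → (-4.2357, 10.1887, 130.4000°)

(-4.2357, 10.1887, 130.4000°)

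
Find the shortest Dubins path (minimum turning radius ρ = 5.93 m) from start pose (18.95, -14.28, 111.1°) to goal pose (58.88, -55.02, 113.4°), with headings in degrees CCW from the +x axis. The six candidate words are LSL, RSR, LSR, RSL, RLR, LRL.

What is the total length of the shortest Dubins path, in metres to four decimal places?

90.1306 m

Let ψ = atan2(Δy, Δx) = atan2(-40.74, 39.93) = -45.5753° be the start→goal bearing.
Normalize: d = |goal − start| / ρ = 57.045179/5.93 = 9.619760, α = (θ_start − ψ) mod 360° = 156.6753° = 2.734500 rad, β = (θ_goal − ψ) mod 360° = 158.9753° = 2.774642 rad.
Common terms: sin α = 0.395942, cos α = -0.918276, sin β = 0.358771, cos β = -0.933426, cos(α−β) = 0.999194, d² = 92.539791. Work in radians in the unit-radius frame; every candidate has L = ρ·(t + p + q).
LSL: p² = 2 + d² − 2cos(α−β) + 2d(sin α − sin β) = 93.256555; p = √p² = 9.656943; φ = atan2(cos β − cos α, d + sin α − sin β) = -0.001569 rad; t = (φ − α) mod 2π = 3.547117 rad, q = (β − φ) mod 2π = 2.776211 rad → L = 5.93·(3.547117 + 9.656943 + 2.776211) = 5.93·15.980271 = 94.763008 m
RSR: p² = 2 + d² − 2cos(α−β) + 2d(sin β − sin α) = 91.826250; p = √p² = 9.582601; φ = atan2(cos α − cos β, d − sin α + sin β) = 0.001581 rad; t = (α − φ) mod 2π = 2.732919 rad, q = (φ − β) mod 2π = 3.510124 rad → L = 5.93·(2.732919 + 9.582601 + 3.510124) = 5.93·15.825644 = 93.846070 m
LSR: p² = d² − 2 + 2cos(α−β) + 2d(sin α + sin β) = 107.058484; p = √p² = 10.346907; φ = atan2(−cos α − cos β, d + sin α + sin β) − atan2(−2, p) = 0.367566 rad; t = (φ − α) mod 2π = 3.916252 rad, q = (φ − β) mod 2π = 3.876109 rad → L = 5.93·(3.916252 + 10.346907 + 3.876109) = 5.93·18.139268 = 107.565860 m
RSL: p² = d² − 2 + 2cos(α−β) − 2d(sin α + sin β) = 78.017876; p = √p² = 8.832773; φ = atan2(cos α + cos β, d − sin α − sin β) − atan2(2, p) = -0.428591 rad; t = (α − φ) mod 2π = 3.163090 rad, q = (β − φ) mod 2π = 3.203233 rad → L = 5.93·(3.163090 + 8.832773 + 3.203233) = 5.93·15.199096 = 90.130638 m
RLR: c = (6 − d² + 2cos(α−β) + 2d(sin α − sin β))/8 = -10.478281, |c| > 1 → infeasible
LRL: c = (6 − d² + 2cos(α−β) − 2d(sin α − sin β))/8 = -10.657069, |c| > 1 → infeasible
Shortest: RSL with L = 90.130638 m ≈ 90.1306 m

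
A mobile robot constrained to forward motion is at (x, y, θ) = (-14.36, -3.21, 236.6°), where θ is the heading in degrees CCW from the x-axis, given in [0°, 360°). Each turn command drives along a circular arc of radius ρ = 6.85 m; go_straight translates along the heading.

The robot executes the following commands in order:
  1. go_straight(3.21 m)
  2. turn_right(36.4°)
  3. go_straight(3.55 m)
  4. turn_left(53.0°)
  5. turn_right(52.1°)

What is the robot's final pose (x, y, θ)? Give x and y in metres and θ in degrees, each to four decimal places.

(-31.0961, -18.6332, 201.1000°)

set_pose: (x, y, θ) = (-14.3600, -3.2100, 236.6000°), ρ = 6.85
go_straight(3.21): x += 3.21·cos θ, y += 3.21·sin θ → (-16.1270, -5.8899, 236.6000°)
turn_right(36.4°): centre at ρ to the right, rotate −36.4° → (-19.4805, -8.5477, 200.2000°)
go_straight(3.55): x += 3.55·cos θ, y += 3.55·sin θ → (-22.8121, -9.7736, 200.2000°)
turn_left(53.0°): centre at ρ to the left, rotate +53.0° → (-27.0045, -14.2224, 253.2000°)
turn_right(52.1°): centre at ρ to the right, rotate −52.1° → (-31.0961, -18.6332, 201.1000°)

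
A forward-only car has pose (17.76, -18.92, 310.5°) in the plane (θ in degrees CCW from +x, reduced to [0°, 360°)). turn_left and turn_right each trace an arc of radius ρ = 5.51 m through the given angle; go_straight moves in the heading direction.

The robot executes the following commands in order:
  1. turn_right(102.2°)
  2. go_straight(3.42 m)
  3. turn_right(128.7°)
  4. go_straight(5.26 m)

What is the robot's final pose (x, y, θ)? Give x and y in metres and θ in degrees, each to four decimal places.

set_pose: (x, y, θ) = (17.7600, -18.9200, 310.5000°), ρ = 5.51
turn_right(102.2°): centre at ρ to the right, rotate −102.2° → (16.1824, -27.3499, 208.3000°)
go_straight(3.42): x += 3.42·cos θ, y += 3.42·sin θ → (13.1712, -28.9713, 208.3000°)
turn_right(128.7°): centre at ρ to the right, rotate −128.7° → (5.1395, -23.1252, 79.6000°)
go_straight(5.26): x += 5.26·cos θ, y += 5.26·sin θ → (6.0890, -17.9516, 79.6000°)

(6.0890, -17.9516, 79.6000°)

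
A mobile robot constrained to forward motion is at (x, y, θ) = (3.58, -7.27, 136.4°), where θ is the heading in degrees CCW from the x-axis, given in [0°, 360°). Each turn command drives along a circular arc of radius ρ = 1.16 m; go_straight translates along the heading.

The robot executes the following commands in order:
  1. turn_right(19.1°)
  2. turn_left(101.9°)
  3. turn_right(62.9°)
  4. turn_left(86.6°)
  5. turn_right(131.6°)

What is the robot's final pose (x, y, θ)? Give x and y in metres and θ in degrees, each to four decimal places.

set_pose: (x, y, θ) = (3.5800, -7.2700, 136.4000°), ρ = 1.16
turn_right(19.1°): centre at ρ to the right, rotate −19.1° → (3.3492, -6.9620, 117.3000°)
turn_left(101.9°): centre at ρ to the left, rotate +101.9° → (1.5852, -6.5951, 219.2000°)
turn_right(62.9°): centre at ρ to the right, rotate −62.9° → (0.3858, -6.7583, 156.3000°)
turn_left(86.6°): centre at ρ to the left, rotate +86.6° → (-1.1131, -7.2921, 242.9000°)
turn_right(131.6°): centre at ρ to the right, rotate −131.6° → (-3.2265, -7.1850, 111.3000°)

(-3.2265, -7.1850, 111.3000°)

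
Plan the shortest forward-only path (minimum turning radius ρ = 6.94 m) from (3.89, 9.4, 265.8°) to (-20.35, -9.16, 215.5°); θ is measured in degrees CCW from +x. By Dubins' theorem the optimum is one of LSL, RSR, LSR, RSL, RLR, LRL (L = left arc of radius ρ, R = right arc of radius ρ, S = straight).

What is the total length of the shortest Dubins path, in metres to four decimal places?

Let ψ = atan2(Δy, Δx) = atan2(-18.56, -24.24) = -142.5596° be the start→goal bearing.
Normalize: d = |goal − start| / ρ = 30.529514/6.94 = 4.399065, α = (θ_start − ψ) mod 360° = 48.3596° = 0.844034 rad, β = (θ_goal − ψ) mod 360° = 358.0596° = 6.249318 rad.
Common terms: sin α = 0.747329, cos α = 0.664454, sin β = -0.033860, cos β = 0.999427, cos(α−β) = 0.638768, d² = 19.351776. Work in radians in the unit-radius frame; every candidate has L = ρ·(t + p + q).
LSL: p² = 2 + d² − 2cos(α−β) + 2d(sin α − sin β) = 26.947251; p = √p² = 5.191074; φ = atan2(cos β − cos α, d + sin α − sin β) = 0.064573 rad; t = (φ − α) mod 2π = 5.503725 rad, q = (β − φ) mod 2π = 6.184745 rad → L = 6.94·(5.503725 + 5.191074 + 6.184745) = 6.94·16.879544 = 117.144036 m
RSR: p² = 2 + d² − 2cos(α−β) + 2d(sin β − sin α) = 13.201230; p = √p² = 3.633350; φ = atan2(cos α − cos β, d − sin α + sin β) = -0.092325 rad; t = (α − φ) mod 2π = 0.936359 rad, q = (φ − β) mod 2π = 6.224727 rad → L = 6.94·(0.936359 + 3.633350 + 6.224727) = 6.94·10.794436 = 74.913383 m
LSR: p² = d² − 2 + 2cos(α−β) + 2d(sin α + sin β) = 24.906504; p = √p² = 4.990642; φ = atan2(−cos α − cos β, d + sin α + sin β) − atan2(−2, p) = 0.066513 rad; t = (φ − α) mod 2π = 5.505665 rad, q = (φ − β) mod 2π = 0.100380 rad → L = 6.94·(5.505665 + 4.990642 + 0.100380) = 6.94·10.596686 = 73.541001 m
RSL: p² = d² − 2 + 2cos(α−β) − 2d(sin α + sin β) = 12.352119; p = √p² = 3.514558; φ = atan2(cos α + cos β, d − sin α − sin β) − atan2(2, p) = -0.093297 rad; t = (α − φ) mod 2π = 0.937330 rad, q = (β − φ) mod 2π = 0.059430 rad → L = 6.94·(0.937330 + 3.514558 + 0.059430) = 6.94·4.511319 = 31.308551 m
RLR: c = (6 − d² + 2cos(α−β) + 2d(sin α − sin β))/8 = -0.650154; p = 2π − arccos c = 4.004602 rad; φ = atan2(cos α − cos β, d − sin α + sin β) = -0.092325 rad; t = (α − φ + p/2) mod 2π = 2.938660 rad, q = (α − β − t + p) mod 2π = 1.943843 rad → L = 6.94·(2.938660 + 4.004602 + 1.943843) = 6.94·8.887105 = 61.676509 m
LRL: c = (6 − d² + 2cos(α−β) − 2d(sin α − sin β))/8 = -2.368406, |c| > 1 → infeasible
Shortest: RSL with L = 31.308551 m ≈ 31.3086 m

31.3086 m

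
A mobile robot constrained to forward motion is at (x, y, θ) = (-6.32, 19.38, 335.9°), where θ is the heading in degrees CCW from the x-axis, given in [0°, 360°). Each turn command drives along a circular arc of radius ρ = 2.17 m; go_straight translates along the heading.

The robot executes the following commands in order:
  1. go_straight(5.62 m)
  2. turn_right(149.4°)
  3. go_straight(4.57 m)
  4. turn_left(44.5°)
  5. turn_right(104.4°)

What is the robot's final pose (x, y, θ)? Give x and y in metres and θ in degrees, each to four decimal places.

(-11.2402, 11.7123, 126.6000°)

set_pose: (x, y, θ) = (-6.3200, 19.3800, 335.9000°), ρ = 2.17
go_straight(5.62): x += 5.62·cos θ, y += 5.62·sin θ → (-1.1899, 17.0852, 335.9000°)
turn_right(149.4°): centre at ρ to the right, rotate −149.4° → (-1.8303, 12.9483, 186.5000°)
go_straight(4.57): x += 4.57·cos θ, y += 4.57·sin θ → (-6.3709, 12.4309, 186.5000°)
turn_left(44.5°): centre at ρ to the left, rotate +44.5° → (-7.8117, 11.6405, 231.0000°)
turn_right(104.4°): centre at ρ to the right, rotate −104.4° → (-11.2402, 11.7123, 126.6000°)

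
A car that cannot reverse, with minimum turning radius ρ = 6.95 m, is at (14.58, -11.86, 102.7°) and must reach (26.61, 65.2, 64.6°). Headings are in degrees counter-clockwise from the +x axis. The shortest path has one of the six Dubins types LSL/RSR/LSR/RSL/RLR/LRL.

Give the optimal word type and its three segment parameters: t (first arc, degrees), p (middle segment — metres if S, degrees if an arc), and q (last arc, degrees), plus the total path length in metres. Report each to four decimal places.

Let ψ = atan2(Δy, Δx) = atan2(77.06, 12.03) = 81.1271° be the start→goal bearing.
Normalize: d = |goal − start| / ρ = 77.993362/6.95 = 11.222066, α = (θ_start − ψ) mod 360° = 21.5729° = 0.376519 rad, β = (θ_goal − ψ) mod 360° = 343.4729° = 5.994734 rad.
Common terms: sin α = 0.367686, cos α = 0.929950, sin β = -0.284468, cos β = 0.958686, cos(α−β) = 0.786935, d² = 125.934776. Work in radians in the unit-radius frame; every candidate has L = ρ·(t + p + q).
LSL: p² = 2 + d² − 2cos(α−β) + 2d(sin α − sin β) = 140.997926; p = √p² = 11.874255; φ = atan2(cos β − cos α, d + sin α − sin β) = 0.002420 rad; t = (φ − α) mod 2π = 5.909086 rad, q = (β − φ) mod 2π = 5.992314 rad → L = 6.95·(5.909086 + 11.874255 + 5.992314) = 6.95·23.775655 = 165.240802 m
RSR: p² = 2 + d² − 2cos(α−β) + 2d(sin β − sin α) = 111.723885; p = √p² = 10.569952; φ = atan2(cos α − cos β, d − sin α + sin β) = -0.002719 rad; t = (α − φ) mod 2π = 0.379238 rad, q = (φ − β) mod 2π = 0.285733 rad → L = 6.95·(0.379238 + 10.569952 + 0.285733) = 6.95·11.234922 = 78.082711 m
LSR: p² = d² − 2 + 2cos(α−β) + 2d(sin α + sin β) = 127.376390; p = √p² = 11.286115; φ = atan2(−cos α − cos β, d + sin α + sin β) − atan2(−2, p) = 0.009859 rad; t = (φ − α) mod 2π = 5.916525 rad, q = (φ − β) mod 2π = 0.298310 rad → L = 6.95·(5.916525 + 11.286115 + 0.298310) = 6.95·17.500951 = 121.631607 m
RSL: p² = d² − 2 + 2cos(α−β) − 2d(sin α + sin β) = 123.640901; p = √p² = 11.119393; φ = atan2(cos α + cos β, d − sin α − sin β) − atan2(2, p) = -0.010006 rad; t = (α − φ) mod 2π = 0.386525 rad, q = (β − φ) mod 2π = 6.004740 rad → L = 6.95·(0.386525 + 11.119393 + 6.004740) = 6.95·17.510659 = 121.699079 m
RLR: c = (6 − d² + 2cos(α−β) + 2d(sin α − sin β))/8 = -12.965486, |c| > 1 → infeasible
LRL: c = (6 − d² + 2cos(α−β) − 2d(sin α − sin β))/8 = -16.624741, |c| > 1 → infeasible
Shortest: RSR with L = 78.082711 m ≈ 78.0827 m
Convert RSR to answer units (arcs ×180/π): t = 0.379238·180/π = 21.7287°, p = ρ·p = 6.95·10.569952 = 73.4612 m, q = 0.285733·180/π = 16.3713°, L = 78.0827 m.

RSR: t = 21.7287°, p = 73.4612 m, q = 16.3713°, L = 78.0827 m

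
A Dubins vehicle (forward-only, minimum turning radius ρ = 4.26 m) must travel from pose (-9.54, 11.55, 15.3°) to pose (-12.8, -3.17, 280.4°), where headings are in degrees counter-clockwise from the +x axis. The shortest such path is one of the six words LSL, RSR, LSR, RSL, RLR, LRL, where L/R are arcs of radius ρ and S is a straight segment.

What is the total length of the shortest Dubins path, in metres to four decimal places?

Let ψ = atan2(Δy, Δx) = atan2(-14.72, -3.26) = -102.4876° be the start→goal bearing.
Normalize: d = |goal − start| / ρ = 15.076671/4.26 = 3.539125, α = (θ_start − ψ) mod 360° = 117.7876° = 2.055781 rad, β = (θ_goal − ψ) mod 360° = 22.8876° = 0.399464 rad.
Common terms: sin α = 0.884682, cos α = -0.466195, sin β = 0.388924, cos β = 0.921270, cos(α−β) = -0.085417, d² = 12.525403. Work in radians in the unit-radius frame; every candidate has L = ρ·(t + p + q).
LSL: p² = 2 + d² − 2cos(α−β) + 2d(sin α − sin β) = 18.205333; p = √p² = 4.266771; φ = atan2(cos β − cos α, d + sin α − sin β) = 0.331201 rad; t = (φ − α) mod 2π = 4.558605 rad, q = (β − φ) mod 2π = 0.068263 rad → L = 4.26·(4.558605 + 4.266771 + 0.068263) = 4.26·8.893639 = 37.886900 m
RSR: p² = 2 + d² − 2cos(α−β) + 2d(sin β − sin α) = 11.187141; p = √p² = 3.344718; φ = atan2(cos α − cos β, d − sin α + sin β) = -0.427748 rad; t = (α − φ) mod 2π = 2.483529 rad, q = (φ − β) mod 2π = 5.455974 rad → L = 4.26·(2.483529 + 3.344718 + 5.455974) = 4.26·11.284221 = 48.070782 m
LSR: p² = d² − 2 + 2cos(α−β) + 2d(sin α + sin β) = 19.369472; p = √p² = 4.401076; φ = atan2(−cos α − cos β, d + sin α + sin β) − atan2(−2, p) = 0.332259 rad; t = (φ − α) mod 2π = 4.559663 rad, q = (φ − β) mod 2π = 6.215981 rad → L = 4.26·(4.559663 + 4.401076 + 6.215981) = 4.26·15.176720 = 64.652829 m
RSL: p² = d² − 2 + 2cos(α−β) − 2d(sin α + sin β) = 1.339666; p = √p² = 1.157439; φ = atan2(cos α + cos β, d − sin α − sin β) − atan2(2, p) = -0.847939 rad; t = (α − φ) mod 2π = 2.903720 rad, q = (β − φ) mod 2π = 1.247403 rad → L = 4.26·(2.903720 + 1.157439 + 1.247403) = 4.26·5.308563 = 22.614477 m
RLR: c = (6 − d² + 2cos(α−β) + 2d(sin α − sin β))/8 = -0.398393; p = 2π − arccos c = 4.302625 rad; φ = atan2(cos α − cos β, d − sin α + sin β) = -0.427748 rad; t = (α − φ + p/2) mod 2π = 4.634842 rad, q = (α − β − t + p) mod 2π = 1.324101 rad → L = 4.26·(4.634842 + 4.302625 + 1.324101) = 4.26·10.261568 = 43.714280 m
LRL: c = (6 − d² + 2cos(α−β) − 2d(sin α − sin β))/8 = -1.275667, |c| > 1 → infeasible
Shortest: RSL with L = 22.614477 m ≈ 22.6145 m

22.6145 m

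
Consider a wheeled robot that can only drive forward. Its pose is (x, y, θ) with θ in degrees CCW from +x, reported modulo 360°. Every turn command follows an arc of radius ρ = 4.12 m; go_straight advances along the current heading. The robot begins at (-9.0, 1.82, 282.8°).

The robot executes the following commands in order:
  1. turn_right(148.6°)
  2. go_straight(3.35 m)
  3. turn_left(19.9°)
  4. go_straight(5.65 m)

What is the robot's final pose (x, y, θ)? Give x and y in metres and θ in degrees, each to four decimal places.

(-24.5433, 3.7383, 154.1000°)

set_pose: (x, y, θ) = (-9.0000, 1.8200, 282.8000°), ρ = 4.12
turn_right(148.6°): centre at ρ to the right, rotate −148.6° → (-15.9713, -1.9651, 134.2000°)
go_straight(3.35): x += 3.35·cos θ, y += 3.35·sin θ → (-18.3068, 0.4366, 134.2000°)
turn_left(19.9°): centre at ρ to the left, rotate +19.9° → (-19.4608, 1.2704, 154.1000°)
go_straight(5.65): x += 5.65·cos θ, y += 5.65·sin θ → (-24.5433, 3.7383, 154.1000°)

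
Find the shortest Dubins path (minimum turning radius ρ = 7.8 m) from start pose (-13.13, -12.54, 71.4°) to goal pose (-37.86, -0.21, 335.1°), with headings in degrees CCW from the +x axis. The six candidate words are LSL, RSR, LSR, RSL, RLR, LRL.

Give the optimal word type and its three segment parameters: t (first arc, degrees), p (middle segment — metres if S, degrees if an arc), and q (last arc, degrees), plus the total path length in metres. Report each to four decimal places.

Let ψ = atan2(Δy, Δx) = atan2(12.33, -24.73) = 153.4999° be the start→goal bearing.
Normalize: d = |goal − start| / ρ = 27.633346/7.8 = 3.542737, α = (θ_start − ψ) mod 360° = 277.9001° = 4.850272 rad, β = (θ_goal − ψ) mod 360° = 181.6001° = 3.169520 rad.
Common terms: sin α = -0.990509, cos α = 0.137447, sin β = -0.027924, cos β = -0.999610, cos(α−β) = -0.109734, d² = 12.550983. Work in radians in the unit-radius frame; every candidate has L = ρ·(t + p + q).
LSL: p² = 2 + d² − 2cos(α−β) + 2d(sin α − sin β) = 7.950081; p = √p² = 2.819589; φ = atan2(cos β − cos α, d + sin α − sin β) = -0.415088 rad; t = (φ − α) mod 2π = 1.017825 rad, q = (β − φ) mod 2π = 3.584608 rad → L = 7.8·(1.017825 + 2.819589 + 3.584608) = 7.8·7.422022 = 57.891772 m
RSR: p² = 2 + d² − 2cos(α−β) + 2d(sin β − sin α) = 21.590822; p = √p² = 4.646592; φ = atan2(cos α − cos β, d − sin α + sin β) = 0.247218 rad; t = (α − φ) mod 2π = 4.603054 rad, q = (φ − β) mod 2π = 3.360883 rad → L = 7.8·(4.603054 + 4.646592 + 3.360883) = 7.8·12.610530 = 98.362133 m
LSR: p² = d² − 2 + 2cos(α−β) + 2d(sin α + sin β) = 3.115433; p = √p² = 1.765059; φ = atan2(−cos α − cos β, d + sin α + sin β) − atan2(−2, p) = 1.176840 rad; t = (φ − α) mod 2π = 2.609753 rad, q = (φ − β) mod 2π = 4.290505 rad → L = 7.8·(2.609753 + 1.765059 + 4.290505) = 7.8·8.665317 = 67.589476 m
RSL: p² = d² − 2 + 2cos(α−β) − 2d(sin α + sin β) = 17.547596; p = √p² = 4.188985; φ = atan2(cos α + cos β, d − sin α − sin β) − atan2(2, p) = -0.632258 rad; t = (α − φ) mod 2π = 5.482530 rad, q = (β − φ) mod 2π = 3.801778 rad → L = 7.8·(5.482530 + 4.188985 + 3.801778) = 7.8·13.473293 = 105.091686 m
RLR: c = (6 − d² + 2cos(α−β) + 2d(sin α − sin β))/8 = -1.698853, |c| > 1 → infeasible
LRL: c = (6 − d² + 2cos(α−β) − 2d(sin α − sin β))/8 = 0.006240; p = 2π − arccos c = 4.718629 rad; φ = atan2(cos β − cos α, d + sin α − sin β) = -0.415088 rad; t = (φ − α + p/2) mod 2π = 3.377139 rad, q = (β − α − t + p) mod 2π = 5.943923 rad → L = 7.8·(3.377139 + 4.718629 + 5.943923) = 7.8·14.039691 = 109.509590 m
Shortest: LSL with L = 57.891772 m ≈ 57.8918 m
Convert LSL to answer units (arcs ×180/π): t = 1.017825·180/π = 58.3171°, p = ρ·p = 7.8·2.819589 = 21.9928 m, q = 3.584608·180/π = 205.3829°, L = 57.8918 m.

LSL: t = 58.3171°, p = 21.9928 m, q = 205.3829°, L = 57.8918 m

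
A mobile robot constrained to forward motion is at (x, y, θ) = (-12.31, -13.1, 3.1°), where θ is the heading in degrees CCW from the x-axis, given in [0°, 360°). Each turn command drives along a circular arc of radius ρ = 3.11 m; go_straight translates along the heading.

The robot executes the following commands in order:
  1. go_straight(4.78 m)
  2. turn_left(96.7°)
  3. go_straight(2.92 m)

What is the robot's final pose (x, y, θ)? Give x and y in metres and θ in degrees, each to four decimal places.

(-5.1376, -6.3293, 99.8000°)

set_pose: (x, y, θ) = (-12.3100, -13.1000, 3.1000°), ρ = 3.11
go_straight(4.78): x += 4.78·cos θ, y += 4.78·sin θ → (-7.5370, -12.8415, 3.1000°)
turn_left(96.7°): centre at ρ to the left, rotate +96.7° → (-4.6406, -9.2067, 99.8000°)
go_straight(2.92): x += 2.92·cos θ, y += 2.92·sin θ → (-5.1376, -6.3293, 99.8000°)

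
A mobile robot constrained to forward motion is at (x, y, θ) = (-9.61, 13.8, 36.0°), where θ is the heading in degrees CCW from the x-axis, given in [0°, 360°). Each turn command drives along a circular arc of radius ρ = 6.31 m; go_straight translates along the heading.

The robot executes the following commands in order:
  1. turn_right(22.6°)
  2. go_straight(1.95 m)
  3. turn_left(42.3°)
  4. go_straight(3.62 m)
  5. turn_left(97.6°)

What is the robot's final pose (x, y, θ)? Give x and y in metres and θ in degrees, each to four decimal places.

(-2.0537, 30.0511, 153.3000°)

set_pose: (x, y, θ) = (-9.6100, 13.8000, 36.0000°), ρ = 6.31
turn_right(22.6°): centre at ρ to the right, rotate −22.6° → (-7.3634, 14.8333, 13.4000°)
go_straight(1.95): x += 1.95·cos θ, y += 1.95·sin θ → (-5.4665, 15.2852, 13.4000°)
turn_left(42.3°): centre at ρ to the left, rotate +42.3° → (-1.7161, 17.8676, 55.7000°)
go_straight(3.62): x += 3.62·cos θ, y += 3.62·sin θ → (0.3238, 20.8581, 55.7000°)
turn_left(97.6°): centre at ρ to the left, rotate +97.6° → (-2.0537, 30.0511, 153.3000°)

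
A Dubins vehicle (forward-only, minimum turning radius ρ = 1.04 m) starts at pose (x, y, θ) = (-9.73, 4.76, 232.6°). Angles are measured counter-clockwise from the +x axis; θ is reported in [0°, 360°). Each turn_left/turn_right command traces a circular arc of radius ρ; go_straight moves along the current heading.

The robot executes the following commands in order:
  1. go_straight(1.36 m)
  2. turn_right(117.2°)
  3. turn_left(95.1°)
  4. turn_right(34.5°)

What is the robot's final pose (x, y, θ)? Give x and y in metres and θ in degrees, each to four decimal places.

(-14.3894, 4.1738, 176.0000°)

set_pose: (x, y, θ) = (-9.7300, 4.7600, 232.6000°), ρ = 1.04
go_straight(1.36): x += 1.36·cos θ, y += 1.36·sin θ → (-10.5560, 3.6796, 232.6000°)
turn_right(117.2°): centre at ρ to the right, rotate −117.2° → (-12.3217, 3.8652, 115.4000°)
turn_left(95.1°): centre at ρ to the left, rotate +95.1° → (-13.7890, 4.3152, 210.5000°)
turn_right(34.5°): centre at ρ to the right, rotate −34.5° → (-14.3894, 4.1738, 176.0000°)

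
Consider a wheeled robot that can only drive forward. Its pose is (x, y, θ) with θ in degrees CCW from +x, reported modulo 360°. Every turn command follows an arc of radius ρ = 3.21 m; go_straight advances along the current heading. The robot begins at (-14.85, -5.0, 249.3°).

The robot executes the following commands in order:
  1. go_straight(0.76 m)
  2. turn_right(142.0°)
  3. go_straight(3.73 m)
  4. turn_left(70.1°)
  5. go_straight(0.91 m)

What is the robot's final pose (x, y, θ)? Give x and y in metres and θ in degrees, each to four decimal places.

set_pose: (x, y, θ) = (-14.8500, -5.0000, 249.3000°), ρ = 3.21
go_straight(0.76): x += 0.76·cos θ, y += 0.76·sin θ → (-15.1186, -5.7109, 249.3000°)
turn_right(142.0°): centre at ρ to the right, rotate −142.0° → (-21.1862, -5.5309, 107.3000°)
go_straight(3.73): x += 3.73·cos θ, y += 3.73·sin θ → (-22.2954, -1.9696, 107.3000°)
turn_left(70.1°): centre at ρ to the left, rotate +70.1° → (-25.2146, 0.2825, 177.4000°)
go_straight(0.91): x += 0.91·cos θ, y += 0.91·sin θ → (-26.1236, 0.3238, 177.4000°)

(-26.1236, 0.3238, 177.4000°)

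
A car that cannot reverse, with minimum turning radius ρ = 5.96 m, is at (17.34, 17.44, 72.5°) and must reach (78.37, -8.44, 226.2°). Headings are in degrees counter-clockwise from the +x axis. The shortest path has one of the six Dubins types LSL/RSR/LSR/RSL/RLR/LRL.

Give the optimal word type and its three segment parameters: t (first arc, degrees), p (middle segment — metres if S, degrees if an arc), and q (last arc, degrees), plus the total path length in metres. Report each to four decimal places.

Let ψ = atan2(Δy, Δx) = atan2(-25.88, 61.03) = -22.9796° be the start→goal bearing.
Normalize: d = |goal − start| / ρ = 66.290537/5.96 = 11.122573, α = (θ_start − ψ) mod 360° = 95.4796° = 1.666433 rad, β = (θ_goal − ψ) mod 360° = 249.1796° = 4.349004 rad.
Common terms: sin α = 0.995430, cos α = -0.095491, sin β = -0.934699, cos β = -0.355441, cos(α−β) = -0.896486, d² = 123.711637. Work in radians in the unit-radius frame; every candidate has L = ρ·(t + p + q).
LSL: p² = 2 + d² − 2cos(α−β) + 2d(sin α − sin β) = 170.440618; p = √p² = 13.055291; φ = atan2(cos β − cos α, d + sin α − sin β) = -0.019913 rad; t = (φ − α) mod 2π = 4.596840 rad, q = (β − φ) mod 2π = 4.368916 rad → L = 5.96·(4.596840 + 13.055291 + 4.368916) = 5.96·22.021047 = 131.245441 m
RSR: p² = 2 + d² − 2cos(α−β) + 2d(sin β − sin α) = 84.568602; p = √p² = 9.196119; φ = atan2(cos α − cos β, d − sin α + sin β) = 0.028271 rad; t = (α − φ) mod 2π = 1.638161 rad, q = (φ − β) mod 2π = 1.962453 rad → L = 5.96·(1.638161 + 9.196119 + 1.962453) = 5.96·12.796733 = 76.268529 m
LSR: p² = d² − 2 + 2cos(α−β) + 2d(sin α + sin β) = 121.269644; p = √p² = 11.012250; φ = atan2(−cos α − cos β, d + sin α + sin β) − atan2(−2, p) = 0.219958 rad; t = (φ − α) mod 2π = 4.836710 rad, q = (φ − β) mod 2π = 2.154139 rad → L = 5.96·(4.836710 + 11.012250 + 2.154139) = 5.96·18.003099 = 107.298473 m
RSL: p² = d² − 2 + 2cos(α−β) − 2d(sin α + sin β) = 118.567685; p = √p² = 10.888879; φ = atan2(cos α + cos β, d − sin α − sin β) − atan2(2, p) = -0.222391 rad; t = (α − φ) mod 2π = 1.888824 rad, q = (β − φ) mod 2π = 4.571395 rad → L = 5.96·(1.888824 + 10.888879 + 4.571395) = 5.96·17.349097 = 103.400619 m
RLR: c = (6 − d² + 2cos(α−β) + 2d(sin α − sin β))/8 = -9.571075, |c| > 1 → infeasible
LRL: c = (6 − d² + 2cos(α−β) − 2d(sin α − sin β))/8 = -20.305077, |c| > 1 → infeasible
Shortest: RSR with L = 76.268529 m ≈ 76.2685 m
Convert RSR to answer units (arcs ×180/π): t = 1.638161·180/π = 93.8597°, p = ρ·p = 5.96·9.196119 = 54.8089 m, q = 1.962453·180/π = 112.4403°, L = 76.2685 m.

RSR: t = 93.8597°, p = 54.8089 m, q = 112.4403°, L = 76.2685 m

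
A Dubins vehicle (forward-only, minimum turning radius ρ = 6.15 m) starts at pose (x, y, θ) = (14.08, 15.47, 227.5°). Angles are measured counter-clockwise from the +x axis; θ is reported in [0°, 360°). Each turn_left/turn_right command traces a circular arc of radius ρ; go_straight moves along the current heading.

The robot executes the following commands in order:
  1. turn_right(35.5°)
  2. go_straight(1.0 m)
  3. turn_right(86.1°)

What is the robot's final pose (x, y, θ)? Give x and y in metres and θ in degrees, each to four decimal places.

(2.6529, 17.7321, 105.9000°)

set_pose: (x, y, θ) = (14.0800, 15.4700, 227.5000°), ρ = 6.15
turn_right(35.5°): centre at ρ to the right, rotate −35.5° → (10.8244, 13.6093, 192.0000°)
go_straight(1.0): x += 1.0·cos θ, y += 1.0·sin θ → (9.8463, 13.4014, 192.0000°)
turn_right(86.1°): centre at ρ to the right, rotate −86.1° → (2.6529, 17.7321, 105.9000°)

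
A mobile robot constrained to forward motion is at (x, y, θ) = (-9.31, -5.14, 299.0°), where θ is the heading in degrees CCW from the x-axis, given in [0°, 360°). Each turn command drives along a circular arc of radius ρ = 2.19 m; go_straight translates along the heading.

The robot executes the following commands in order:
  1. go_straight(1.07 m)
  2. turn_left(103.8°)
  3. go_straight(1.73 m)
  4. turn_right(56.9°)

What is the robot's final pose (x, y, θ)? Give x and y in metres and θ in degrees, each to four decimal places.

set_pose: (x, y, θ) = (-9.3100, -5.1400, 299.0000°), ρ = 2.19
go_straight(1.07): x += 1.07·cos θ, y += 1.07·sin θ → (-8.7913, -6.0758, 299.0000°)
turn_left(103.8°): centre at ρ to the left, rotate +103.8° → (-5.3879, -6.6210, 402.8000° ≡ 42.8000°)
go_straight(1.73): x += 1.73·cos θ, y += 1.73·sin θ → (-4.1185, -5.4455, 42.8000°)
turn_right(56.9°): centre at ρ to the right, rotate −56.9° → (-2.0970, -4.9284, -14.1000° ≡ 345.9000°)

(-2.0970, -4.9284, 345.9000°)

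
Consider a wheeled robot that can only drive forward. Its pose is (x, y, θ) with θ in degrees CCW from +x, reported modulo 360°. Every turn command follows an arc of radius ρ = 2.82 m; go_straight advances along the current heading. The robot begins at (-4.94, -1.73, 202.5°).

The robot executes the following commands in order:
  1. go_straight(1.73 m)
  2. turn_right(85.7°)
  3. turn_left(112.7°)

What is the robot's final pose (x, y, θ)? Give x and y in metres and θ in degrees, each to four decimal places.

(-14.7960, -0.4982, 229.5000°)

set_pose: (x, y, θ) = (-4.9400, -1.7300, 202.5000°), ρ = 2.82
go_straight(1.73): x += 1.73·cos θ, y += 1.73·sin θ → (-6.5383, -2.3920, 202.5000°)
turn_right(85.7°): centre at ρ to the right, rotate −85.7° → (-10.1346, -1.0582, 116.8000°)
turn_left(112.7°): centre at ρ to the left, rotate +112.7° → (-14.7960, -0.4982, 229.5000°)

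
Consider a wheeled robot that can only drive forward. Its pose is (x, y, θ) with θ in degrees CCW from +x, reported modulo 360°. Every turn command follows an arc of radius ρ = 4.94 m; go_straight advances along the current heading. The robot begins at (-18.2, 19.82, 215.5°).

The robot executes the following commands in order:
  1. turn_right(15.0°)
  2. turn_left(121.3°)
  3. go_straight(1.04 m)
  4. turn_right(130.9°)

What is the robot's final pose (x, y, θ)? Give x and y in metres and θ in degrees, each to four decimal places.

(-21.9671, 1.3291, 190.9000°)

set_pose: (x, y, θ) = (-18.2000, 19.8200, 215.5000°), ρ = 4.94
turn_right(15.0°): centre at ρ to the right, rotate −15.0° → (-19.3386, 19.2146, 200.5000°)
turn_left(121.3°): centre at ρ to the left, rotate +121.3° → (-20.6636, 10.7053, 321.8000°)
go_straight(1.04): x += 1.04·cos θ, y += 1.04·sin θ → (-19.8463, 10.0621, 321.8000°)
turn_right(130.9°): centre at ρ to the right, rotate −130.9° → (-21.9671, 1.3291, 190.9000°)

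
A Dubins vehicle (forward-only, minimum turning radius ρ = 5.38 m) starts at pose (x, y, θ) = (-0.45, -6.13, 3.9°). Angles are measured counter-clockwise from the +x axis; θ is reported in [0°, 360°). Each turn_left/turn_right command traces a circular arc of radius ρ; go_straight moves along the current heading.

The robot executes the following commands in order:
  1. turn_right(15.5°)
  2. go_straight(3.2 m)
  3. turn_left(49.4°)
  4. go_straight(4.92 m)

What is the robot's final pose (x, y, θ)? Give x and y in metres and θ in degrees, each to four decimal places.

(12.3992, -2.8363, 37.8000°)

set_pose: (x, y, θ) = (-0.4500, -6.1300, 3.9000°), ρ = 5.38
turn_right(15.5°): centre at ρ to the right, rotate −15.5° → (0.9977, -6.2274, -11.6000° ≡ 348.4000°)
go_straight(3.2): x += 3.2·cos θ, y += 3.2·sin θ → (4.1324, -6.8709, 348.4000°)
turn_left(49.4°): centre at ρ to the left, rotate +49.4° → (8.5116, -5.8518, 397.8000° ≡ 37.8000°)
go_straight(4.92): x += 4.92·cos θ, y += 4.92·sin θ → (12.3992, -2.8363, 37.8000°)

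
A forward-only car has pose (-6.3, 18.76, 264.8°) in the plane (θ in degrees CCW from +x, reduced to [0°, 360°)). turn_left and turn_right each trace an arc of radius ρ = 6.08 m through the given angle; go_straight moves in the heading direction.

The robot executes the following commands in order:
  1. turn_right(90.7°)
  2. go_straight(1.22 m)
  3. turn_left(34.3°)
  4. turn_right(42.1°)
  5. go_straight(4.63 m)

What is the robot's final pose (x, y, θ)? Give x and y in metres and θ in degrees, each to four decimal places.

set_pose: (x, y, θ) = (-6.3000, 18.7600, 264.8000°), ρ = 6.08
turn_right(90.7°): centre at ρ to the right, rotate −90.7° → (-12.9800, 13.2633, 174.1000°)
go_straight(1.22): x += 1.22·cos θ, y += 1.22·sin θ → (-14.1935, 13.3887, 174.1000°)
turn_left(34.3°): centre at ρ to the left, rotate +34.3° → (-17.7103, 12.6891, 208.4000°)
turn_right(42.1°): centre at ρ to the right, rotate −42.1° → (-22.0420, 12.1304, 166.3000°)
go_straight(4.63): x += 4.63·cos θ, y += 4.63·sin θ → (-26.5403, 13.2269, 166.3000°)

(-26.5403, 13.2269, 166.3000°)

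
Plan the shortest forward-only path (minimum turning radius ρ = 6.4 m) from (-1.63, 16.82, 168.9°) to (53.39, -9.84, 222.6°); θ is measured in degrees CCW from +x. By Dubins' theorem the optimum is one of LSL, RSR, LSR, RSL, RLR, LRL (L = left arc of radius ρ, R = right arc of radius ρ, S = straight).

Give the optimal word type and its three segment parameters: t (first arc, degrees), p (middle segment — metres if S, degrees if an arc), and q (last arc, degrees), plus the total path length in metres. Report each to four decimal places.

Let ψ = atan2(Δy, Δx) = atan2(-26.66, 55.02) = -25.8526° be the start→goal bearing.
Normalize: d = |goal − start| / ρ = 61.138826/6.4 = 9.552942, α = (θ_start − ψ) mod 360° = 194.7526° = 3.399073 rad, β = (θ_goal − ψ) mod 360° = 248.4526° = 4.336315 rad.
Common terms: sin α = -0.254645, cos α = -0.967035, sin β = -0.930114, cos β = -0.367272, cos(α−β) = 0.592013, d² = 91.258691. Work in radians in the unit-radius frame; every candidate has L = ρ·(t + p + q).
LSL: p² = 2 + d² − 2cos(α−β) + 2d(sin α − sin β) = 104.980090; p = √p² = 10.245979; φ = atan2(cos β − cos α, d + sin α − sin β) = 0.058570 rad; t = (φ − α) mod 2π = 2.942682 rad, q = (β − φ) mod 2π = 4.277745 rad → L = 6.4·(2.942682 + 10.245979 + 4.277745) = 6.4·17.466406 = 111.785001 m
RSR: p² = 2 + d² − 2cos(α−β) + 2d(sin β − sin α) = 79.169240; p = √p² = 8.897710; φ = atan2(cos α − cos β, d − sin α + sin β) = -0.067458 rad; t = (α − φ) mod 2π = 3.466531 rad, q = (φ − β) mod 2π = 1.879413 rad → L = 6.4·(3.466531 + 8.897710 + 1.879413) = 6.4·14.243653 = 91.159381 m
LSR: p² = d² − 2 + 2cos(α−β) + 2d(sin α + sin β) = 67.806853; p = √p² = 8.234492; φ = atan2(−cos α − cos β, d + sin α + sin β) − atan2(−2, p) = 0.396386 rad; t = (φ − α) mod 2π = 3.280498 rad, q = (φ − β) mod 2π = 2.343256 rad → L = 6.4·(3.280498 + 8.234492 + 2.343256) = 6.4·13.858246 = 88.692772 m
RSL: p² = d² − 2 + 2cos(α−β) − 2d(sin α + sin β) = 113.078583; p = √p² = 10.633841; φ = atan2(cos α + cos β, d − sin α − sin β) − atan2(2, p) = -0.309537 rad; t = (α − φ) mod 2π = 3.708610 rad, q = (β − φ) mod 2π = 4.645852 rad → L = 6.4·(3.708610 + 10.633841 + 4.645852) = 6.4·18.988304 = 121.525145 m
RLR: c = (6 − d² + 2cos(α−β) + 2d(sin α − sin β))/8 = -8.896155, |c| > 1 → infeasible
LRL: c = (6 − d² + 2cos(α−β) − 2d(sin α − sin β))/8 = -12.122511, |c| > 1 → infeasible
Shortest: LSR with L = 88.692772 m ≈ 88.6928 m
Convert LSR to answer units (arcs ×180/π): t = 3.280498·180/π = 187.9587°, p = ρ·p = 6.4·8.234492 = 52.7007 m, q = 2.343256·180/π = 134.2587°, L = 88.6928 m.

LSR: t = 187.9587°, p = 52.7007 m, q = 134.2587°, L = 88.6928 m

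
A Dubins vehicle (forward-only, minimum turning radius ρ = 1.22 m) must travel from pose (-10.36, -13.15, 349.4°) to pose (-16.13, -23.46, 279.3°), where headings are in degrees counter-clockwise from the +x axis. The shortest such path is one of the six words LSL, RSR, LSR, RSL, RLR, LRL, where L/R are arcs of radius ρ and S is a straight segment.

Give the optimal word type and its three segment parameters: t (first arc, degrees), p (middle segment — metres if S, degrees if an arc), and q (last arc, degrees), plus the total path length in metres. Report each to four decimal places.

RSL: t = 119.6162°, p = 9.6099 m, q = 49.5162°, L = 13.2112 m

Let ψ = atan2(Δy, Δx) = atan2(-10.31, -5.77) = -119.2336° be the start→goal bearing.
Normalize: d = |goal − start| / ρ = 11.814779/1.22 = 9.684245, α = (θ_start − ψ) mod 360° = 108.6336° = 1.896014 rad, β = (θ_goal − ψ) mod 360° = 38.5336° = 0.672538 rad.
Common terms: sin α = 0.947581, cos α = -0.319515, sin β = 0.622973, cos β = 0.782243, cos(α−β) = 0.340380, d² = 93.784601. Work in radians in the unit-radius frame; every candidate has L = ρ·(t + p + q).
LSL: p² = 2 + d² − 2cos(α−β) + 2d(sin α − sin β) = 101.391006; p = √p² = 10.069310; φ = atan2(cos β − cos α, d + sin α − sin β) = 0.109637 rad; t = (φ − α) mod 2π = 4.496808 rad, q = (β − φ) mod 2π = 0.562901 rad → L = 1.22·(4.496808 + 10.069310 + 0.562901) = 1.22·15.129020 = 18.457404 m
RSR: p² = 2 + d² − 2cos(α−β) + 2d(sin β − sin α) = 88.816678; p = √p² = 9.424260; φ = atan2(cos α − cos β, d − sin α + sin β) = -0.117175 rad; t = (α − φ) mod 2π = 2.013188 rad, q = (φ − β) mod 2π = 5.493473 rad → L = 1.22·(2.013188 + 9.424260 + 5.493473) = 1.22·16.930921 = 20.655724 m
LSR: p² = d² − 2 + 2cos(α−β) + 2d(sin α + sin β) = 122.884632; p = √p² = 11.085334; φ = atan2(−cos α − cos β, d + sin α + sin β) − atan2(−2, p) = 0.137408 rad; t = (φ − α) mod 2π = 4.524579 rad, q = (φ − β) mod 2π = 5.748055 rad → L = 1.22·(4.524579 + 11.085334 + 5.748055) = 1.22·21.357968 = 26.056721 m
RSL: p² = d² − 2 + 2cos(α−β) − 2d(sin α + sin β) = 62.046089; p = √p² = 7.876934; φ = atan2(cos α + cos β, d − sin α − sin β) − atan2(2, p) = -0.191683 rad; t = (α − φ) mod 2π = 2.087696 rad, q = (β − φ) mod 2π = 0.864221 rad → L = 1.22·(2.087696 + 7.876934 + 0.864221) = 1.22·10.828851 = 13.211198 m
RLR: c = (6 − d² + 2cos(α−β) + 2d(sin α − sin β))/8 = -10.102085, |c| > 1 → infeasible
LRL: c = (6 − d² + 2cos(α−β) − 2d(sin α − sin β))/8 = -11.673876, |c| > 1 → infeasible
Shortest: RSL with L = 13.211198 m ≈ 13.2112 m
Convert RSL to answer units (arcs ×180/π): t = 2.087696·180/π = 119.6162°, p = ρ·p = 1.22·7.876934 = 9.6099 m, q = 0.864221·180/π = 49.5162°, L = 13.2112 m.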